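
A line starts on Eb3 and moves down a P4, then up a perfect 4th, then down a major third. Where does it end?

Cb3

Eb3 down a perfect fourth → Bb2 (5 semitones).
Bb2 up a perfect fourth → Eb3 (5 semitones).
A major third down from Eb3 is Cb3.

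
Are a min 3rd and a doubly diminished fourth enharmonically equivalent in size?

Yes

A minor third = 3 semitones = a doubly diminished fourth; enharmonically equal.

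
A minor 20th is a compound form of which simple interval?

minor sixth

Subtracting seven from the interval number removes an octave: 20 − 14 = 6.
So a minor twentieth is 2 octaves plus a minor sixth. The quality is unchanged.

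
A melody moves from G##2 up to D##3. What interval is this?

G to D spans five letter names (G-A-B-C-D) — that makes it a fifth of some quality.
The perfect fifth spans 7 semitones, and G##2 to D##3 is exactly 7 semitones — so this is a perfect fifth.

P5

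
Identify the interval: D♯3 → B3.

minor sixth

D to B spans six letter names (D-E-F-G-A-B): a sixth.
At 8 semitones, D#3→B3 falls one short of a major sixth: minor.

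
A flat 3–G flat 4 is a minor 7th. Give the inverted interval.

major second

The rule of nine gives the new number: 9 − 7 = 2, so a seventh becomes a second.
The quality also flips — minor becomes major — giving a major second.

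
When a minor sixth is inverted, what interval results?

major 3rd

Inverted interval numbers add to nine, so a sixth pairs with a third (6 + 3 = 9).
And minor becomes major under inversion, so we get a major third.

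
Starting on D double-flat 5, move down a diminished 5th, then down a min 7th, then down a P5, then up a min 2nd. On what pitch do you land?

Down a diminished fifth from Dbb5: Gb4 (6 semitones down).
Down a minor seventh from Gb4: Ab3 (10 semitones down).
A perfect fifth down from Ab3 is Db3.
A minor second up from Db3 is Ebb3.

E double-flat 3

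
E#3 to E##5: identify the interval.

augmented 15th

E to E is the same letter name, plus 2 octaves, so the interval is some kind of fifteenth.
The perfect fifteenth is 24 semitones; here we have 25, one semitone wider: augmented.
(Equivalently, a compound augmented octave: an augmented octave plus an octave.)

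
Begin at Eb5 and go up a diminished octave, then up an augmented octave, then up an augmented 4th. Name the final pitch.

Eb5 up a diminished octave → Ebb6 (11 semitones).
Up an augmented octave from Ebb6: Eb7 (13 semitones up).
Eb7 up an augmented fourth → A7 (6 semitones).

A7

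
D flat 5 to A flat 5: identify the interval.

D to A spans five letter names (D-E-F-G-A): a fifth.
Db5 to Ab5 is 7 semitones, matching the perfect fifth exactly, so the quality is perfect.

perfect 5th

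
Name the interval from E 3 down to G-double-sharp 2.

d6

Descending from E3 to G##2 is the same interval as ascending G##2 to E3.
G to E spans six letter names (G-A-B-C-D-E), so the interval is some kind of sixth.
A major sixth would be 9 semitones; G##2 to E3 is 7, two semitones narrower, so the interval is diminished.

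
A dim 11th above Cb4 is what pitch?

The eleventh's letter: C up four letter names plus an octave → F.
A diminished eleventh is 16 semitones; 16 semitones up from Cb4 gives Fbb5.

Fbb5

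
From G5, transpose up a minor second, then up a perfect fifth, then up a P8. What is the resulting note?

Eb7

G5 up a minor second → Ab5 (1 semitone).
Up a perfect fifth from Ab5: Eb6 (7 semitones up).
Up a perfect octave from Eb6: Eb7 (12 semitones up).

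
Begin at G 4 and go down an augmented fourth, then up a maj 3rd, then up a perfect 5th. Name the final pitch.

An augmented fourth down from G4 is Db4.
Up a major third from Db4: F4 (4 semitones up).
A perfect fifth up from F4 is C5.

C 5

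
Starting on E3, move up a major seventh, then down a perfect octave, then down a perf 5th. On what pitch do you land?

Up a major seventh from E3: D#4 (11 semitones up).
A perfect octave down from D#4 is D#3.
D#3 down a perfect fifth → G#2 (7 semitones).

G#2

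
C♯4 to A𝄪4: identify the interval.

C to A spans six letter names (C-D-E-F-G-A), so the interval is some kind of sixth.
A major sixth would be 9 semitones; C#4 to A##4 is 10, one semitone wider, so the interval is augmented.

augmented 6th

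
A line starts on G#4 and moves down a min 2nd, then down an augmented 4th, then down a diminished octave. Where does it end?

C##3

A minor second down from G#4 is F##4.
F##4 down an augmented fourth → C#4 (6 semitones).
C#4 down a diminished octave → C##3 (11 semitones).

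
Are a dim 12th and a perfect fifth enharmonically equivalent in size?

No

A diminished twelfth is 18 semitones but a perfect fifth is 7 semitones — different sizes.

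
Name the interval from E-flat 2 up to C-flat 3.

E to C spans six letter names (E-F-G-A-B-C), so the interval is some kind of sixth.
A major sixth would be 9 semitones, but Eb2 to Cb3 is 8 — one semitone narrower, making it a minor sixth.

minor sixth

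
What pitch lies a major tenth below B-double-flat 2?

G-double-flat 1

Three letters down from B (plus an octave) reaches G.
Moving 16 semitones down from Bbb2 (the size of a major tenth) reaches Gbb1.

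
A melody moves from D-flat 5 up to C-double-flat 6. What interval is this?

D to C spans seven letter names (D-E-F-G-A-B-C), so the interval is some kind of seventh.
Db5 to Cbb6 spans 9 semitones — two semitones narrower than the major seventh (11) — giving a diminished seventh.

diminished seventh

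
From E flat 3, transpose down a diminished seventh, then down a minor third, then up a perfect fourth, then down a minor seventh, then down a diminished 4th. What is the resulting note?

Eb3 down a diminished seventh → F#2 (9 semitones).
Down a minor third from F#2: D#2 (3 semitones down).
A perfect fourth up from D#2 is G#2.
A minor seventh down from G#2 is A#1.
Down a diminished fourth from A#1: E##1 (4 semitones down).

E double-sharp 1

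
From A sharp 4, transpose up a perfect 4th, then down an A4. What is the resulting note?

A 4

A perfect fourth up from A#4 is D#5.
Down an augmented fourth from D#5: A4 (6 semitones down).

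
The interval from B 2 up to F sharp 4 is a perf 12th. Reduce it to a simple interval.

P5

Take out an octave (7 from the number): 12 − 7 = 5.
That makes a perfect twelfth a compound perfect fifth — an octave plus a perfect fifth.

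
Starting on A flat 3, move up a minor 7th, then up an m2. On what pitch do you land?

A minor seventh up from Ab3 is Gb4.
A minor second up from Gb4 is Abb4.

A double-flat 4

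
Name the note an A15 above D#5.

D##7

A fifteenth keeps the letter name D, two octaves up from D.
Moving 25 semitones up from D#5 (the size of an augmented fifteenth) reaches D##7.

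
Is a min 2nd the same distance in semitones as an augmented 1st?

Yes

A minor second = 1 semitone = an augmented unison; enharmonically equal.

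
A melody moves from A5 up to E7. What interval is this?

perfect 12th

A to E spans five letter names (A-B-C-D-E), plus an octave — that makes it a twelfth of some quality.
Counting semitones, A5→E7 is 19, which is the perfect twelfth.
(Equivalently, a compound perfect fifth: a perfect fifth plus an octave.)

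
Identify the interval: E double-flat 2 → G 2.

E to G spans three letter names (E-F-G), so the interval is some kind of third.
A major third would be 4 semitones; Ebb2 to G2 is 5, one semitone wider, so the interval is augmented.

A3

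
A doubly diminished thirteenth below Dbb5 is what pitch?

F#3

Six letters down from D (plus an octave) reaches F.
A doubly diminished thirteenth spans 18 semitones, so from Dbb5 the target pitch is F#3.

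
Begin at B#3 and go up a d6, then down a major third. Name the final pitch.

Up a diminished sixth from B#3: G4 (7 semitones up).
Down a major third from G4: Eb4 (4 semitones down).

Eb4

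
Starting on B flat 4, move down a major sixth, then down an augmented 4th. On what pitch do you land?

Down a major sixth from Bb4: Db4 (9 semitones down).
Db4 down an augmented fourth → Abb3 (6 semitones).

A double-flat 3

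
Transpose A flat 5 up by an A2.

The second takes the letter from A up to B.
An augmented second spans 3 semitones, so from Ab5 the target pitch is B5.

B 5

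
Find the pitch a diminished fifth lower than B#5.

Five letter names down from B: E.
Moving 6 semitones down from B#5 (the size of a diminished fifth) reaches E##5.

E##5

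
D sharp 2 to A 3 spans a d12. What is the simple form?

Subtracting seven from the interval number removes an octave: 12 − 7 = 5.
So a diminished twelfth is an octave plus a diminished fifth. The quality is unchanged.

d5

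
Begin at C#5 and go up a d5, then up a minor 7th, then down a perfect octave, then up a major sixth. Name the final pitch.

Up a diminished fifth from C#5: G5 (6 semitones up).
A minor seventh up from G5 is F6.
F6 down a perfect octave → F5 (12 semitones).
A major sixth up from F5 is D6.

D6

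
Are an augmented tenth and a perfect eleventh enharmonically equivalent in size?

Yes

An augmented tenth = 17 semitones = a perfect eleventh; enharmonically equal.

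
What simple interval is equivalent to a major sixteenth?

Subtracting seven from the interval number removes an octave: 16 − 14 = 2.
Quality carries through unchanged, so the simple form is a major second.

major 2nd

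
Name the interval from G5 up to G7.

G to G is the same letter name, plus 2 octaves, so the interval is some kind of fifteenth.
The perfect fifteenth spans 24 semitones, and G5 to G7 is exactly 24 semitones — so this is a perfect fifteenth.
(Equivalently, a compound perfect octave: a perfect octave plus an octave.)

perfect fifteenth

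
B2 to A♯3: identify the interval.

major seventh

B to A spans seven letter names (B-C-D-E-F-G-A) — that makes it a seventh of some quality.
Counting semitones, B2→A#3 is 11, which is the major seventh.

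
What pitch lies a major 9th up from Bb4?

Counting two letter names plus an octave up from B lands on C.
Moving 14 semitones up from Bb4 (the size of a major ninth) reaches C6.

C6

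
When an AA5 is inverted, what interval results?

dd4

Inverted interval numbers add to nine, so a fifth pairs with a fourth (5 + 4 = 9).
Quality inverts too: doubly augmented becomes doubly diminished. That makes the inversion a doubly diminished fourth.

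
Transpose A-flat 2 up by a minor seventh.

G-flat 3

Seven letter names up from A: G.
A minor seventh spans 10 semitones, so from Ab2 the target pitch is Gb3.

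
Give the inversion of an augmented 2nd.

Interval numbers invert to sum to nine: 2 + 7 = 9, so a second inverts to a seventh.
Quality inverts too: augmented becomes diminished. That makes the inversion a diminished seventh.

diminished 7th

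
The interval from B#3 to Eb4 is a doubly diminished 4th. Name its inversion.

The rule of nine gives the new number: 9 − 4 = 5, so a fourth becomes a fifth.
And doubly diminished becomes doubly augmented under inversion, so we get a doubly augmented fifth.

doubly augmented fifth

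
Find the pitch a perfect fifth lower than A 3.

Counting five letter names down from A lands on D.
A perfect fifth is 7 semitones; 7 semitones down from A3 gives D3.

D 3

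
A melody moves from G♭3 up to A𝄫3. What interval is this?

minor second

G to A spans two letter names (G-A): a second.
A major second would be 2 semitones, but Gb3 to Abb3 is 1 — one semitone narrower, making it a minor second.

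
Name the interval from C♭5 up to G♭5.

C to G spans five letter names (C-D-E-F-G): a fifth.
Counting semitones, Cb5→Gb5 is 7, which is the perfect fifth.

P5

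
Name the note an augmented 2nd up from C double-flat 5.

D flat 5

Two letter names up from C: D.
An augmented second spans 3 semitones, so from Cbb5 the target pitch is Db5.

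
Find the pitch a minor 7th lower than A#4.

B#3

Counting seven letter names down from A lands on B.
A minor seventh is 10 semitones; 10 semitones down from A#4 gives B#3.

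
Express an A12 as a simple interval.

augmented fifth

Take out an octave (7 from the number): 12 − 7 = 5.
Quality carries through unchanged, so the simple form is an augmented fifth.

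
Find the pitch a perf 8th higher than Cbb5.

Cbb6

For an octave the letter name doesn't change: still C, an octave up.
A perfect octave spans 12 semitones, so from Cbb5 the target pitch is Cbb6.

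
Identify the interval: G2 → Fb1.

Descending from G2 to Fb1 is the same interval as ascending Fb1 to G2.
F to G spans two letter names (F-G), plus an octave — that makes it a ninth of some quality.
The major ninth is 14 semitones; here we have 15, one semitone wider: augmented.
(Equivalently, a compound augmented second: an augmented second plus an octave.)

A9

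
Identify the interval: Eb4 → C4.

minor 3rd

Descending from Eb4 to C4 is the same interval as ascending C4 to Eb4.
C to E spans three letter names (C-D-E), so the interval is some kind of third.
C4 to Eb4 is 3 semitones, a half step short of the major third (4), so this is minor.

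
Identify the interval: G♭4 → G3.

diminished octave

Descending from Gb4 to G3 is the same interval as ascending G3 to Gb4.
G to G is the same letter name, plus an octave: an octave.
G3 to Gb4 spans 11 semitones — one semitone narrower than the perfect octave (12) — giving a diminished octave.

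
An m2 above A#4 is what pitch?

Counting two letter names up from A lands on B.
A minor second is 1 semitone; 1 semitone up from A#4 gives B4.

B4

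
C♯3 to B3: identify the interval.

minor seventh

C to B spans seven letter names (C-D-E-F-G-A-B): a seventh.
A major seventh would be 11 semitones, but C#3 to B3 is 10 — one semitone narrower, making it a minor seventh.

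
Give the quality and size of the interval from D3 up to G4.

P11

D to G spans four letter names (D-E-F-G), plus an octave, so the interval is some kind of eleventh.
Counting semitones, D3→G4 is 17, which is the perfect eleventh.
(Equivalently, a compound perfect fourth: a perfect fourth plus an octave.)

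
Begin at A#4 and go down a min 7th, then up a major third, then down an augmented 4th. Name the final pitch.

A#3

Down a minor seventh from A#4: B#3 (10 semitones down).
B#3 up a major third → D##4 (4 semitones).
An augmented fourth down from D##4 is A#3.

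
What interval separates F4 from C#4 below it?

Descending from F4 to C#4 is the same interval as ascending C#4 to F4.
C to F spans four letter names (C-D-E-F), so the interval is some kind of fourth.
A perfect fourth would be 5 semitones; C#4 to F4 is 4, one semitone narrower, so the interval is diminished.

diminished 4th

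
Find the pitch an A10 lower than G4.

Ebb3

The tenth's letter: G down three letter names plus an octave → E.
An augmented tenth spans 17 semitones, so from G4 the target pitch is Ebb3.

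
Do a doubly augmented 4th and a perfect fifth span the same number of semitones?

Yes

A doubly augmented fourth = 7 semitones = a perfect fifth; enharmonically equal.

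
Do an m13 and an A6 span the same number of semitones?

A minor thirteenth spans 20 semitones; an augmented sixth spans 10 semitones. They differ by 10.

No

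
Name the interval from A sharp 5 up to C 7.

diminished tenth

A to C spans three letter names (A-B-C), plus an octave — that makes it a tenth of some quality.
A#5 to C7 spans 14 semitones — two semitones narrower than the major tenth (16) — giving a diminished tenth.
(Equivalently, a compound diminished third: a diminished third plus an octave.)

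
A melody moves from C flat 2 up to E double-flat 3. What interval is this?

C to E spans three letter names (C-D-E), plus an octave: a tenth.
A major tenth would be 16 semitones, but Cb2 to Ebb3 is 15 — one semitone narrower, making it a minor tenth.
(Equivalently, a compound minor third: a minor third plus an octave.)

m10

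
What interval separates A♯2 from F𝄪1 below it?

Descending from A#2 to F##1 is the same interval as ascending F##1 to A#2.
F to A spans three letter names (F-G-A), plus an octave, so the interval is some kind of tenth.
A major tenth would be 16 semitones, but F##1 to A#2 is 15 — one semitone narrower, making it a minor tenth.
(Equivalently, a compound minor third: a minor third plus an octave.)

minor tenth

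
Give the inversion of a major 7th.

minor 2nd

Interval numbers invert to sum to nine: 7 + 2 = 9, so a seventh inverts to a second.
And major becomes minor under inversion, so we get a minor second.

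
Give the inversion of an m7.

major 2nd

Interval numbers invert to sum to nine: 7 + 2 = 9, so a seventh inverts to a second.
Quality inverts too: minor becomes major. That makes the inversion a major second.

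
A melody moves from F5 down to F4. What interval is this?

Descending from F5 to F4 is the same interval as ascending F4 to F5.
F to F is the same letter name, plus an octave, so the interval is some kind of octave.
F4 to F5 is 12 semitones, matching the perfect octave exactly, so the quality is perfect.

perfect octave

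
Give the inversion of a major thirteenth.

minor 3rd

First reduce the compound major thirteenth to its simple form, a major sixth.
Inverted interval numbers add to nine, so a sixth pairs with a third (6 + 3 = 9).
The quality also flips — major becomes minor — giving a minor third.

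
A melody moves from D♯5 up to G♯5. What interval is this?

perfect fourth

D to G spans four letter names (D-E-F-G): a fourth.
D#5 to G#5 is 5 semitones, matching the perfect fourth exactly, so the quality is perfect.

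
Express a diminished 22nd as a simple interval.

Subtracting seven from the interval number removes an octave: 22 − 14 = 8.
Quality carries through unchanged, so the simple form is a diminished octave.

d8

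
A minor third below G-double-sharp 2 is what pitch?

The third takes the letter from G down to E.
Moving 3 semitones down from G##2 (the size of a minor third) reaches E##2.

E-double-sharp 2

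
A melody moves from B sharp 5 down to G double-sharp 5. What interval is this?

Descending from B#5 to G##5 is the same interval as ascending G##5 to B#5.
G to B spans three letter names (G-A-B): a third.
At 3 semitones, G##5→B#5 falls one short of a major third: minor.

minor third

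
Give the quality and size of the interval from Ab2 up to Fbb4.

A to F spans six letter names (A-B-C-D-E-F), plus an octave, so the interval is some kind of thirteenth.
The major thirteenth is 21 semitones; here we have 19, two semitones narrower: diminished.
(Equivalently, a compound diminished sixth: a diminished sixth plus an octave.)

d13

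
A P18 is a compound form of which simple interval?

Take out 2 octaves (14 from the number): 18 − 14 = 4.
Quality carries through unchanged, so the simple form is a perfect fourth.

perfect 4th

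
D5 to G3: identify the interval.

Descending from D5 to G3 is the same interval as ascending G3 to D5.
G to D spans five letter names (G-A-B-C-D), plus an octave — that makes it a twelfth of some quality.
Counting semitones, G3→D5 is 19, which is the perfect twelfth.
(Equivalently, a compound perfect fifth: a perfect fifth plus an octave.)

P12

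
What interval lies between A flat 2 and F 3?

A to F spans six letter names (A-B-C-D-E-F): a sixth.
The major sixth spans 9 semitones, and Ab2 to F3 is exactly 9 semitones — so this is a major sixth.

major 6th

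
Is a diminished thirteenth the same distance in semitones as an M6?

A diminished thirteenth is 19 semitones but a major sixth is 9 semitones — different sizes.

No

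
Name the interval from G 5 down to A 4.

Descending from G5 to A4 is the same interval as ascending A4 to G5.
A to G spans seven letter names (A-B-C-D-E-F-G): a seventh.
A4 to G5 is 10 semitones, a half step short of the major seventh (11), so this is minor.

m7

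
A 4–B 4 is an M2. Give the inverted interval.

Interval numbers invert to sum to nine: 2 + 7 = 9, so a second inverts to a seventh.
And major becomes minor under inversion, so we get a minor seventh.

m7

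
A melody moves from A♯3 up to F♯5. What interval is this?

A to F spans six letter names (A-B-C-D-E-F), plus an octave, so the interval is some kind of thirteenth.
A#3 to F#5 is 20 semitones, a half step short of the major thirteenth (21), so this is minor.
(Equivalently, a compound minor sixth: a minor sixth plus an octave.)

m13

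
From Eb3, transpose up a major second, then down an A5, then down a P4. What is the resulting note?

A major second up from Eb3 is F3.
An augmented fifth down from F3 is Bbb2.
Down a perfect fourth from Bbb2: Fb2 (5 semitones down).

Fb2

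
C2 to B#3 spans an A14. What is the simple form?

Each octave removed subtracts seven from the number: 14 − 7 = 7.
Quality carries through unchanged, so the simple form is an augmented seventh.

A7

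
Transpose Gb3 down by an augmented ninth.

Two letters down from G (plus an octave) reaches F.
Moving 15 semitones down from Gb3 (the size of an augmented ninth) reaches Fbb2.

Fbb2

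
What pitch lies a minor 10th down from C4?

The tenth's letter: C down three letter names plus an octave → A.
A minor tenth is 15 semitones; 15 semitones down from C4 gives A2.

A2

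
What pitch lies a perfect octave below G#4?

G#3

An octave keeps the letter name G, an octave down from G.
A perfect octave is 12 semitones; 12 semitones down from G#4 gives G#3.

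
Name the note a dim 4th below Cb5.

The fourth takes the letter from C down to G.
Moving 4 semitones down from Cb5 (the size of a diminished fourth) reaches G4.

G4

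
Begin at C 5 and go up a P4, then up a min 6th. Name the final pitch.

A perfect fourth up from C5 is F5.
F5 up a minor sixth → Db6 (8 semitones).

D flat 6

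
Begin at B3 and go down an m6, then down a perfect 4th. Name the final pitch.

A#2

B3 down a minor sixth → D#3 (8 semitones).
D#3 down a perfect fourth → A#2 (5 semitones).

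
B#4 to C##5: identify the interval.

major second

B to C spans two letter names (B-C), so the interval is some kind of second.
Counting semitones, B#4→C##5 is 2, which is the major second.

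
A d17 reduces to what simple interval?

Each octave removed subtracts seven from the number: 17 − 14 = 3.
Quality carries through unchanged, so the simple form is a diminished third.

diminished 3rd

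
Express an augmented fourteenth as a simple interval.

Each octave removed subtracts seven from the number: 14 − 7 = 7.
So an augmented fourteenth is an octave plus an augmented seventh. The quality is unchanged.

augmented seventh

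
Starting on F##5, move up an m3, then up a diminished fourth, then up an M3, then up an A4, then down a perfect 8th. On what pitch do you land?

F##5 up a minor third → A#5 (3 semitones).
A#5 up a diminished fourth → D6 (4 semitones).
Up a major third from D6: F#6 (4 semitones up).
An augmented fourth up from F#6 is B#6.
Down a perfect octave from B#6: B#5 (12 semitones down).

B#5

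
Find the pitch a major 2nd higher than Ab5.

Bb5

Two letter names up from A: B.
A major second spans 2 semitones, so from Ab5 the target pitch is Bb5.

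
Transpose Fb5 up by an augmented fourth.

Bb5

The fourth takes the letter from F up to B.
An augmented fourth is 6 semitones; 6 semitones up from Fb5 gives Bb5.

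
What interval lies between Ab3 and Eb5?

A to E spans five letter names (A-B-C-D-E), plus an octave: a twelfth.
The perfect twelfth spans 19 semitones, and Ab3 to Eb5 is exactly 19 semitones — so this is a perfect twelfth.
(Equivalently, a compound perfect fifth: a perfect fifth plus an octave.)

perfect 12th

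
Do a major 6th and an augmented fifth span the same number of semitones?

9 semitones (major sixth) vs 8 semitones (augmented fifth): not equal.

No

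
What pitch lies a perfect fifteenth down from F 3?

For a fifteenth the letter name doesn't change: still F, two octaves down.
Moving 24 semitones down from F3 (the size of a perfect fifteenth) reaches F1.

F 1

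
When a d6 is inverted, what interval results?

The rule of nine gives the new number: 9 − 6 = 3, so a sixth becomes a third.
And diminished becomes augmented under inversion, so we get an augmented third.

A3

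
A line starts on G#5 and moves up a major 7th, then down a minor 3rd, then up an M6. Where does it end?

B##6

Up a major seventh from G#5: F##6 (11 semitones up).
Down a minor third from F##6: D##6 (3 semitones down).
A major sixth up from D##6 is B##6.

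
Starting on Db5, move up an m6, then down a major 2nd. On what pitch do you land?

Abb5

Up a minor sixth from Db5: Bbb5 (8 semitones up).
Bbb5 down a major second → Abb5 (2 semitones).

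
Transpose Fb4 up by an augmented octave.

For an octave the letter name doesn't change: still F, an octave up.
An augmented octave spans 13 semitones, so from Fb4 the target pitch is F5.

F5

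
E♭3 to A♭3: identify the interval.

E to A spans four letter names (E-F-G-A): a fourth.
The perfect fourth spans 5 semitones, and Eb3 to Ab3 is exactly 5 semitones — so this is a perfect fourth.

perfect fourth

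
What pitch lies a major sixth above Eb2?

Six letter names up from E: C.
A major sixth spans 9 semitones, so from Eb2 the target pitch is C3.

C3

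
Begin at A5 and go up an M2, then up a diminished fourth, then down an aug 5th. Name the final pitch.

Up a major second from A5: B5 (2 semitones up).
A diminished fourth up from B5 is Eb6.
An augmented fifth down from Eb6 is Abb5.

Abb5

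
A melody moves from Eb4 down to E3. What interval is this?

d8

Descending from Eb4 to E3 is the same interval as ascending E3 to Eb4.
E to E is the same letter name, plus an octave: an octave.
The perfect octave is 12 semitones; here we have 11, one semitone narrower: diminished.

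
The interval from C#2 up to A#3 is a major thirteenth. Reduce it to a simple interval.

major sixth

Subtracting seven from the interval number removes an octave: 13 − 7 = 6.
Quality carries through unchanged, so the simple form is a major sixth.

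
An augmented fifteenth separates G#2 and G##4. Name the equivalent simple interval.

augmented octave

Take out an octave (7 from the number): 15 − 7 = 8.
So an augmented fifteenth is an octave plus an augmented octave. The quality is unchanged.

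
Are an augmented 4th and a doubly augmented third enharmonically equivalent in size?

Both span 6 semitones: an augmented fourth and a doubly augmented third are the same chromatic distance.

Yes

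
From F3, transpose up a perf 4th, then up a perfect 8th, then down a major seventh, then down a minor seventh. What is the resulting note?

A perfect fourth up from F3 is Bb3.
A perfect octave up from Bb3 is Bb4.
Down a major seventh from Bb4: Cb4 (11 semitones down).
Down a minor seventh from Cb4: Db3 (10 semitones down).

Db3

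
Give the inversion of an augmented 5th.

d4

Interval numbers invert to sum to nine: 5 + 4 = 9, so a fifth inverts to a fourth.
Quality inverts too: augmented becomes diminished. That makes the inversion a diminished fourth.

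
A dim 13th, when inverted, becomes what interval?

First reduce the compound diminished thirteenth to its simple form, a diminished sixth.
The rule of nine gives the new number: 9 − 6 = 3, so a sixth becomes a third.
The quality also flips — diminished becomes augmented — giving an augmented third.

A3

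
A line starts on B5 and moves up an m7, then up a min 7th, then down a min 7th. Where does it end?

A6

A minor seventh up from B5 is A6.
Up a minor seventh from A6: G7 (10 semitones up).
A minor seventh down from G7 is A6.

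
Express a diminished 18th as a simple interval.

diminished 4th

Take out 2 octaves (14 from the number): 18 − 14 = 4.
So a diminished eighteenth is 2 octaves plus a diminished fourth. The quality is unchanged.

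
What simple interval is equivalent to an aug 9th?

Subtracting seven from the interval number removes an octave: 9 − 7 = 2.
So an augmented ninth is an octave plus an augmented second. The quality is unchanged.

augmented 2nd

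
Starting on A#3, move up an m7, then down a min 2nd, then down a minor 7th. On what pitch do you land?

G##3

A#3 up a minor seventh → G#4 (10 semitones).
A minor second down from G#4 is F##4.
F##4 down a minor seventh → G##3 (10 semitones).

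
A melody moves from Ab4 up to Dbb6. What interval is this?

A to D spans four letter names (A-B-C-D), plus an octave — that makes it an eleventh of some quality.
Ab4 to Dbb6 spans 16 semitones — one semitone narrower than the perfect eleventh (17) — giving a diminished eleventh.
(Equivalently, a compound diminished fourth: a diminished fourth plus an octave.)

diminished eleventh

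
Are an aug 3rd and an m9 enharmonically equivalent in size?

No

5 semitones (augmented third) vs 13 semitones (minor ninth): not equal.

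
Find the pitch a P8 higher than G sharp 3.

G sharp 4

The letter stays G (same as the start), shifted an octave up.
A perfect octave is 12 semitones; 12 semitones up from G#3 gives G#4.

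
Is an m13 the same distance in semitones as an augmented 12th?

A minor thirteenth spans 20 semitones, and an augmented twelfth also spans 20 semitones — they're enharmonic.

Yes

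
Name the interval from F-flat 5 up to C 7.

augmented twelfth

F to C spans five letter names (F-G-A-B-C), plus an octave, so the interval is some kind of twelfth.
The perfect twelfth is 19 semitones; here we have 20, one semitone wider: augmented.
(Equivalently, a compound augmented fifth: an augmented fifth plus an octave.)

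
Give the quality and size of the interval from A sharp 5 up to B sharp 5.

M2

A to B spans two letter names (A-B): a second.
A#5 to B#5 is 2 semitones, matching the major second exactly, so the quality is major.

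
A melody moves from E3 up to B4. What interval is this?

E to B spans five letter names (E-F-G-A-B), plus an octave: a twelfth.
Counting semitones, E3→B4 is 19, which is the perfect twelfth.
(Equivalently, a compound perfect fifth: a perfect fifth plus an octave.)

perfect 12th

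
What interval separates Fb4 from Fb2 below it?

perfect 15th

Descending from Fb4 to Fb2 is the same interval as ascending Fb2 to Fb4.
F to F is the same letter name, plus 2 octaves: a fifteenth.
Fb2 to Fb4 is 24 semitones, matching the perfect fifteenth exactly, so the quality is perfect.
(Equivalently, a compound perfect octave: a perfect octave plus an octave.)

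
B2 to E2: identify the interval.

Descending from B2 to E2 is the same interval as ascending E2 to B2.
E to B spans five letter names (E-F-G-A-B): a fifth.
The perfect fifth spans 7 semitones, and E2 to B2 is exactly 7 semitones — so this is a perfect fifth.

perfect fifth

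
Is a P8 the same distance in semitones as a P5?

No

A perfect octave is 12 semitones but a perfect fifth is 7 semitones — different sizes.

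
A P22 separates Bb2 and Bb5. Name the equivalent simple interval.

P8

Take out 2 octaves (14 from the number): 22 − 14 = 8.
Quality carries through unchanged, so the simple form is a perfect octave.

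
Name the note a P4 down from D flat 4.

A flat 3

The fourth takes the letter from D down to A.
A perfect fourth is 5 semitones; 5 semitones down from Db4 gives Ab3.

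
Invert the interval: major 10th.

minor 6th

First reduce the compound major tenth to its simple form, a major third.
The rule of nine gives the new number: 9 − 3 = 6, so a third becomes a sixth.
And major becomes minor under inversion, so we get a minor sixth.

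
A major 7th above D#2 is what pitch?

The seventh takes the letter from D up to C.
A major seventh spans 11 semitones, so from D#2 the target pitch is C##3.

C##3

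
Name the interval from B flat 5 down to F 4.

Descending from Bb5 to F4 is the same interval as ascending F4 to Bb5.
F to B spans four letter names (F-G-A-B), plus an octave — that makes it an eleventh of some quality.
F4 to Bb5 is 17 semitones, matching the perfect eleventh exactly, so the quality is perfect.
(Equivalently, a compound perfect fourth: a perfect fourth plus an octave.)

perfect eleventh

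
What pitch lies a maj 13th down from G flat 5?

B double-flat 3

Six letters down from G (plus an octave) reaches B.
A major thirteenth spans 21 semitones, so from Gb5 the target pitch is Bbb3.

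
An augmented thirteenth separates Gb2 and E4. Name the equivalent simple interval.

Take out an octave (7 from the number): 13 − 7 = 6.
That makes an augmented thirteenth a compound augmented sixth — an octave plus an augmented sixth.

augmented 6th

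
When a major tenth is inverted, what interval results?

m6

First reduce the compound major tenth to its simple form, a major third.
Interval numbers invert to sum to nine: 3 + 6 = 9, so a third inverts to a sixth.
The quality also flips — major becomes minor — giving a minor sixth.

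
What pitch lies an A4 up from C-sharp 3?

F-double-sharp 3

Four letter names up from C: F.
An augmented fourth is 6 semitones; 6 semitones up from C#3 gives F##3.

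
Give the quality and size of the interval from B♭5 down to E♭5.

perfect fifth

Descending from Bb5 to Eb5 is the same interval as ascending Eb5 to Bb5.
E to B spans five letter names (E-F-G-A-B): a fifth.
Eb5 to Bb5 is 7 semitones, matching the perfect fifth exactly, so the quality is perfect.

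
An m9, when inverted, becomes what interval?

major seventh

First reduce the compound minor ninth to its simple form, a minor second.
Interval numbers invert to sum to nine: 2 + 7 = 9, so a second inverts to a seventh.
Quality inverts too: minor becomes major. That makes the inversion a major seventh.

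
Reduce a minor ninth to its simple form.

Take out an octave (7 from the number): 9 − 7 = 2.
That makes a minor ninth a compound minor second — an octave plus a minor second.

m2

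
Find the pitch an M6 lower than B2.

Six letter names down from B: D.
A major sixth is 9 semitones; 9 semitones down from B2 gives D2.

D2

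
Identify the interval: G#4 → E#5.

major sixth

G to E spans six letter names (G-A-B-C-D-E): a sixth.
Counting semitones, G#4→E#5 is 9, which is the major sixth.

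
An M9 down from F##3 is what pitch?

E#2

Two letters down from F (plus an octave) reaches E.
A major ninth is 14 semitones; 14 semitones down from F##3 gives E#2.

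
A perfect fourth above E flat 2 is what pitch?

A flat 2

Four letter names up from E: A.
A perfect fourth spans 5 semitones, so from Eb2 the target pitch is Ab2.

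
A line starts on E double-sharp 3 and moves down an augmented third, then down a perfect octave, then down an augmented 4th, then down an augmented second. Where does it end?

F flat 1

E##3 down an augmented third → C#3 (5 semitones).
A perfect octave down from C#3 is C#2.
C#2 down an augmented fourth → G1 (6 semitones).
G1 down an augmented second → Fb1 (3 semitones).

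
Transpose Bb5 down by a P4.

F5

Counting four letter names down from B lands on F.
A perfect fourth is 5 semitones; 5 semitones down from Bb5 gives F5.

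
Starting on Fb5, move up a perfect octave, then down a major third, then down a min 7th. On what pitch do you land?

Up a perfect octave from Fb5: Fb6 (12 semitones up).
A major third down from Fb6 is Dbb6.
A minor seventh down from Dbb6 is Ebb5.

Ebb5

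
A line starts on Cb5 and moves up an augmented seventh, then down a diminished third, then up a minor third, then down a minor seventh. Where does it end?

C##5

Up an augmented seventh from Cb5: B5 (12 semitones up).
A diminished third down from B5 is G##5.
G##5 up a minor third → B#5 (3 semitones).
Down a minor seventh from B#5: C##5 (10 semitones down).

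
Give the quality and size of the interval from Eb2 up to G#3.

E to G spans three letter names (E-F-G), plus an octave: a tenth.
A major tenth would be 16 semitones; Eb2 to G#3 is 17, one semitone wider, so the interval is augmented.
(Equivalently, a compound augmented third: an augmented third plus an octave.)

A10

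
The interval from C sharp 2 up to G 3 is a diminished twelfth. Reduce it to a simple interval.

diminished 5th

Each octave removed subtracts seven from the number: 12 − 7 = 5.
Quality carries through unchanged, so the simple form is a diminished fifth.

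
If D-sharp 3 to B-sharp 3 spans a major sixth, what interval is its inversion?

m3

The rule of nine gives the new number: 9 − 6 = 3, so a sixth becomes a third.
Quality inverts too: major becomes minor. That makes the inversion a minor third.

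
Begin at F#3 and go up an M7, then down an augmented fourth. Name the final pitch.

F#3 up a major seventh → E#4 (11 semitones).
E#4 down an augmented fourth → B3 (6 semitones).

B3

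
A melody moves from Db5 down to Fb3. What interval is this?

Descending from Db5 to Fb3 is the same interval as ascending Fb3 to Db5.
F to D spans six letter names (F-G-A-B-C-D), plus an octave — that makes it a thirteenth of some quality.
Fb3 to Db5 is 21 semitones, matching the major thirteenth exactly, so the quality is major.
(Equivalently, a compound major sixth: a major sixth plus an octave.)

major thirteenth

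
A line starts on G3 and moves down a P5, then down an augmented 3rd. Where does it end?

Abb2

A perfect fifth down from G3 is C3.
Down an augmented third from C3: Abb2 (5 semitones down).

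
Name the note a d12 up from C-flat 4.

G-double-flat 5

The twelfth's letter: C up five letter names plus an octave → G.
A diminished twelfth is 18 semitones; 18 semitones up from Cb4 gives Gbb5.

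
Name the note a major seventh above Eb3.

Seven letter names up from E: D.
A major seventh spans 11 semitones, so from Eb3 the target pitch is D4.

D4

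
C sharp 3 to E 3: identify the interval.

C to E spans three letter names (C-D-E): a third.
A major third would be 4 semitones, but C#3 to E3 is 3 — one semitone narrower, making it a minor third.

minor 3rd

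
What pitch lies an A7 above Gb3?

F#4

The seventh takes the letter from G up to F.
An augmented seventh is 12 semitones; 12 semitones up from Gb3 gives F#4.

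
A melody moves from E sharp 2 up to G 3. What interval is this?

d10

E to G spans three letter names (E-F-G), plus an octave: a tenth.
The major tenth is 16 semitones; here we have 14, two semitones narrower: diminished.
(Equivalently, a compound diminished third: a diminished third plus an octave.)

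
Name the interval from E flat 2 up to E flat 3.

perfect octave

E to E is the same letter name, plus an octave: an octave.
Counting semitones, Eb2→Eb3 is 12, which is the perfect octave.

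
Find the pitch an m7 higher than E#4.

Seven letter names up from E: D.
A minor seventh is 10 semitones; 10 semitones up from E#4 gives D#5.

D#5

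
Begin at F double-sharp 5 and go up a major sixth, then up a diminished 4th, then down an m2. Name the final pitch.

F double-sharp 6

A major sixth up from F##5 is D##6.
A diminished fourth up from D##6 is G#6.
Down a minor second from G#6: F##6 (1 semitone down).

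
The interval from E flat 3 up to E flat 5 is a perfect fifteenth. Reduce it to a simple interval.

perfect 8th

Subtracting seven from the interval number removes an octave: 15 − 7 = 8.
That makes a perfect fifteenth a compound perfect octave — an octave plus a perfect octave.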